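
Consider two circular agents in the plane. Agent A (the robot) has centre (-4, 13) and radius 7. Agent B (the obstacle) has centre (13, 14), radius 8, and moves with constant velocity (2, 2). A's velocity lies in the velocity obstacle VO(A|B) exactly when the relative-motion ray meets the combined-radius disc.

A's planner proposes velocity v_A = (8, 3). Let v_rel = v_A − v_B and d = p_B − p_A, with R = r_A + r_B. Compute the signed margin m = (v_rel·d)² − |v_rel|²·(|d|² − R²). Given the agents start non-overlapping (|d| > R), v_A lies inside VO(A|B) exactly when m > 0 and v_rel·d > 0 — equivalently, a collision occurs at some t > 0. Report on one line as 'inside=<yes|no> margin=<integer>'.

d = (17, 1),  |d|² = 290;  R = 7+8 = 15,  c = 290−15² = 65
v_rel = (6, 1),  |v_rel|² = 37;  v_rel·d = (6)·(17) + (1)·(1) = 103
37·t² − 206·t + 65 = 0  ⇒  m = 103² − 37·65 = 8204
m = 8204 > 0,  v_rel·d = 103 > 0  ⇒  inside

inside=yes margin=8204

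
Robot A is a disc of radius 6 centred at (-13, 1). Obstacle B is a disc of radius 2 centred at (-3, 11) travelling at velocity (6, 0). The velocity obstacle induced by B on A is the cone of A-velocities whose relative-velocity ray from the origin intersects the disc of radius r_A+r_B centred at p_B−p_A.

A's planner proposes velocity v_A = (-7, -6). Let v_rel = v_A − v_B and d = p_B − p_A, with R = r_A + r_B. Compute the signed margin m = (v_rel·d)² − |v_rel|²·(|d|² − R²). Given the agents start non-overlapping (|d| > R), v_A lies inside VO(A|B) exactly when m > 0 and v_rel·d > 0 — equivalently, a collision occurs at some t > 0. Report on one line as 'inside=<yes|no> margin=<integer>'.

d = (10, 10),  |d|² = 200;  R = 6+2 = 8,  c = 200−8² = 136
v_rel = (-13, -6),  |v_rel|² = 205;  v_rel·d = (-13)·(10) + (-6)·(10) = -190
205·t² + 380·t + 136 = 0  ⇒  m = (-190)² − 205·136 = 8220
m = 8220 > 0,  v_rel·d = -190 < 0  ⇒  outside

inside=no margin=8220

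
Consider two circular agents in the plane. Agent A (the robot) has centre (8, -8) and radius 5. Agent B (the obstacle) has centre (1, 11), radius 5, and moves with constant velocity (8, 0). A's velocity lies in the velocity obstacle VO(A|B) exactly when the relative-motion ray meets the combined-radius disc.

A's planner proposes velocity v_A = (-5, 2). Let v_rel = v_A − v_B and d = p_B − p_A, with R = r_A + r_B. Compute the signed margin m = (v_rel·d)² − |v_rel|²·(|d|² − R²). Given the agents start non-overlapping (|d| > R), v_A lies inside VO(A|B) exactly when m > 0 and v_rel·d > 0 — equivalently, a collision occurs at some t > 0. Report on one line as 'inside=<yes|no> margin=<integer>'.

d = (-7, 19),  |d|² = 410;  R = 5+5 = 10,  c = 410−10² = 310
v_rel = (-13, 2),  |v_rel|² = 173;  v_rel·d = (-13)·(-7) + (2)·(19) = 129
173·t² − 258·t + 310 = 0  ⇒  m = 129² − 173·310 = -36989
m = -36989 < 0,  v_rel·d = 129 > 0  ⇒  outside

inside=no margin=-36989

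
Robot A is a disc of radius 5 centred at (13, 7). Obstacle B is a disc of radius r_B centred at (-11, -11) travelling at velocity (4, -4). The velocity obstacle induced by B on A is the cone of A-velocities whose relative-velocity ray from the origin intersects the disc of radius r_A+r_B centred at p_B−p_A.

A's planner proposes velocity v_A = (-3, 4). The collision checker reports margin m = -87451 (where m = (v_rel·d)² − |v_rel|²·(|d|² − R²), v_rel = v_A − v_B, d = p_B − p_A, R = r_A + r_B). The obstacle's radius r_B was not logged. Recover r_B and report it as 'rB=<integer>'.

m = -87451
d = (-24, -18);  v_rel = (-7, 8),  |v_rel|² = 113
v_rel×d = (-7)·(-18) − (8)·(-24) = 318
since m = R²·113 − 318²:  R² = (101124 + -87451) / 113 = 121
R = √121 = 11  ⇒  r_B = 11 − 5 = 6

rB=6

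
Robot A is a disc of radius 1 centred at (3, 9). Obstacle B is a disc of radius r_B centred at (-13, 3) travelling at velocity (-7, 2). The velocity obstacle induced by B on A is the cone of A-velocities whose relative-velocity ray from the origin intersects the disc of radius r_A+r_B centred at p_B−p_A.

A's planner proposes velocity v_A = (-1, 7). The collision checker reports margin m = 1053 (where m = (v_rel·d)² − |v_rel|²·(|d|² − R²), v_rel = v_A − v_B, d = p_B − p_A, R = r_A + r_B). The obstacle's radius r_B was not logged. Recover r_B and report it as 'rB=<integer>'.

m = 1053
d = (-16, -6);  v_rel = (6, 5),  |v_rel|² = 61
v_rel×d = (6)·(-6) − (5)·(-16) = 44
since m = R²·61 − 44²:  R² = (1936 + 1053) / 61 = 49
R = √49 = 7  ⇒  r_B = 7 − 1 = 6

rB=6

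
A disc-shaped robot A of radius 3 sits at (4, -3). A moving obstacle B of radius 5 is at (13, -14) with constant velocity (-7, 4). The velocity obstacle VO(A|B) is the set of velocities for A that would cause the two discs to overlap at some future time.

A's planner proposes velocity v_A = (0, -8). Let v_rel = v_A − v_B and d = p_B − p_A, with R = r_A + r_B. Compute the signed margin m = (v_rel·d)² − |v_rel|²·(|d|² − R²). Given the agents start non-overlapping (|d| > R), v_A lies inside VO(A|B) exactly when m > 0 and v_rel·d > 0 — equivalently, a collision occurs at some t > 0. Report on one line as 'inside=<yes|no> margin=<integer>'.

d = (9, -11),  |d|² = 202;  R = 3+5 = 8,  c = 202−8² = 138
v_rel = (7, -12),  |v_rel|² = 193;  v_rel·d = (7)·(9) + (-12)·(-11) = 195
193·t² − 390·t + 138 = 0  ⇒  m = 195² − 193·138 = 11391
m = 11391 > 0,  v_rel·d = 195 > 0  ⇒  inside

inside=yes margin=11391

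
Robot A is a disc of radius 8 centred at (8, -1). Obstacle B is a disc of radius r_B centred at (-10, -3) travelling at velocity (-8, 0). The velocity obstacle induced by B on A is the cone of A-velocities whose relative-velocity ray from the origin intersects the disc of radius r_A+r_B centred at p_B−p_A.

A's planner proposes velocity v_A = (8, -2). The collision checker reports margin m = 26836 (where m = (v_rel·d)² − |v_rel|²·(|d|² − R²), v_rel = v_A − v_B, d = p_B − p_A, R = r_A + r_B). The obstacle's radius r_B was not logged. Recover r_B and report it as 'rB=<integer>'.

m = 26836
d = (-18, -2);  v_rel = (16, -2),  |v_rel|² = 260
v_rel×d = (16)·(-2) − (-2)·(-18) = -68
since m = R²·260 − (-68)²:  R² = (4624 + 26836) / 260 = 121
R = √121 = 11  ⇒  r_B = 11 − 8 = 3

rB=3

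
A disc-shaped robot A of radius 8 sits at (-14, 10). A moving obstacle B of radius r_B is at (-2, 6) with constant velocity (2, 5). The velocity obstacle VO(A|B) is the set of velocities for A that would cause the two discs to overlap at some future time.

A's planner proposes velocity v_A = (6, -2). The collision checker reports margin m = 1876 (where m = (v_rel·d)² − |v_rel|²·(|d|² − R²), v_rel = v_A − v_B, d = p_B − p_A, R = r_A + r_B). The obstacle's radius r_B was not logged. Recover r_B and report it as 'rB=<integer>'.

m = 1876
d = (12, -4);  v_rel = (4, -7),  |v_rel|² = 65
v_rel×d = (4)·(-4) − (-7)·(12) = 68
since m = R²·65 − 68²:  R² = (4624 + 1876) / 65 = 100
R = √100 = 10  ⇒  r_B = 10 − 8 = 2

rB=2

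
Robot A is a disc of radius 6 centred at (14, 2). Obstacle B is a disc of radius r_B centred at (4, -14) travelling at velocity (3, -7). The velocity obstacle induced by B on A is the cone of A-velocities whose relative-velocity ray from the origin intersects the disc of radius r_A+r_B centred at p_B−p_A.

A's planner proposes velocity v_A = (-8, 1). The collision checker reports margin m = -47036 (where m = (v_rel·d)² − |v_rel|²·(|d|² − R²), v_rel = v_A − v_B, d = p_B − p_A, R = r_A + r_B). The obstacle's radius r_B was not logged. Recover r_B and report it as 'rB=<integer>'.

m = -47036
d = (-10, -16);  v_rel = (-11, 8),  |v_rel|² = 185
v_rel×d = (-11)·(-16) − (8)·(-10) = 256
since m = R²·185 − 256²:  R² = (65536 + -47036) / 185 = 100
R = √100 = 10  ⇒  r_B = 10 − 6 = 4

rB=4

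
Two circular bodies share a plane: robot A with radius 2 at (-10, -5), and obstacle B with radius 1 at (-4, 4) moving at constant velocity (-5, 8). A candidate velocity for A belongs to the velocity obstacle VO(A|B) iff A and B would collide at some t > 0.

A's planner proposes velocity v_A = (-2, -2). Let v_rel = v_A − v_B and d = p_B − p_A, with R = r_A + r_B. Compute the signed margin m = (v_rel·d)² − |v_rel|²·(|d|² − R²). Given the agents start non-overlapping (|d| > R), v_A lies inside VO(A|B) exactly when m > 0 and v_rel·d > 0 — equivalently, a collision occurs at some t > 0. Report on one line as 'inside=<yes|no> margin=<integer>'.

d = (6, 9),  |d|² = 117;  R = 2+1 = 3,  c = 117−3² = 108
v_rel = (3, -10),  |v_rel|² = 109;  v_rel·d = (3)·(6) + (-10)·(9) = -72
109·t² + 144·t + 108 = 0  ⇒  m = (-72)² − 109·108 = -6588
m = -6588 < 0,  v_rel·d = -72 < 0  ⇒  outside

inside=no margin=-6588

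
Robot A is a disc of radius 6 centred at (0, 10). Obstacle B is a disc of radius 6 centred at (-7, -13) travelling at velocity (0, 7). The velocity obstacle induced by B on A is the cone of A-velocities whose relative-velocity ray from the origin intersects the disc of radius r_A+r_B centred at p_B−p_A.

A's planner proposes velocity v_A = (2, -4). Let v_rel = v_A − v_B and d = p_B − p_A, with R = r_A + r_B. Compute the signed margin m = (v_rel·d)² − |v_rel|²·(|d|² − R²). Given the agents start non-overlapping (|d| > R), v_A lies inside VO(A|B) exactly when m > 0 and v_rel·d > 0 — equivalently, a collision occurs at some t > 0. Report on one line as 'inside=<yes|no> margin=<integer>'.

d = (-7, -23),  |d|² = 578;  R = 6+6 = 12,  c = 578−12² = 434
v_rel = (2, -11),  |v_rel|² = 125;  v_rel·d = (2)·(-7) + (-11)·(-23) = 239
125·t² − 478·t + 434 = 0  ⇒  m = 239² − 125·434 = 2871
m = 2871 > 0,  v_rel·d = 239 > 0  ⇒  inside

inside=yes margin=2871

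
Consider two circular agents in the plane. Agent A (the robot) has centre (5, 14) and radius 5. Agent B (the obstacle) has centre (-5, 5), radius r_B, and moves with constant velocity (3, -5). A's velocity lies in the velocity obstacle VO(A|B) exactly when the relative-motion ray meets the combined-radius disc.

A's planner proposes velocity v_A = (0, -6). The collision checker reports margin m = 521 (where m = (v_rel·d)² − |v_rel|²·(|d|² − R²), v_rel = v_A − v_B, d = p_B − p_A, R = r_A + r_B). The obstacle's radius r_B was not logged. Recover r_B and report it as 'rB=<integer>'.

m = 521
d = (-10, -9);  v_rel = (-3, -1),  |v_rel|² = 10
v_rel×d = (-3)·(-9) − (-1)·(-10) = 17
since m = R²·10 − 17²:  R² = (289 + 521) / 10 = 81
R = √81 = 9  ⇒  r_B = 9 − 5 = 4

rB=4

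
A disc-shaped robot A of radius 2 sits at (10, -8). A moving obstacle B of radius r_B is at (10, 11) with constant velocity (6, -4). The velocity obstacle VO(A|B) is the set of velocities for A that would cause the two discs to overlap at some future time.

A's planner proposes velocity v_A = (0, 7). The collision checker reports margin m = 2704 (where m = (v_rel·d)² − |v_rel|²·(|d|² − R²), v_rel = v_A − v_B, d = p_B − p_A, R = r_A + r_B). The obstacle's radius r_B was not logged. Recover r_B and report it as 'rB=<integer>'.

m = 2704
d = (0, 19);  v_rel = (-6, 11),  |v_rel|² = 157
v_rel×d = (-6)·(19) − (11)·(0) = -114
since m = R²·157 − (-114)²:  R² = (12996 + 2704) / 157 = 100
R = √100 = 10  ⇒  r_B = 10 − 2 = 8

rB=8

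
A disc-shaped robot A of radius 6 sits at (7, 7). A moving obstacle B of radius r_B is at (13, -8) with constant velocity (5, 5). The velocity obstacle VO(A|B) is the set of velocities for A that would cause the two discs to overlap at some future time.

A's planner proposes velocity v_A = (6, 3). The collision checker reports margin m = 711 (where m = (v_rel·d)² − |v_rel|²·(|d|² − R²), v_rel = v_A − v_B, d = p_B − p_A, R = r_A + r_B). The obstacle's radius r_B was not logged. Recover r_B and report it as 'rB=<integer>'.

m = 711
d = (6, -15);  v_rel = (1, -2),  |v_rel|² = 5
v_rel×d = (1)·(-15) − (-2)·(6) = -3
since m = R²·5 − (-3)²:  R² = (9 + 711) / 5 = 144
R = √144 = 12  ⇒  r_B = 12 − 6 = 6

rB=6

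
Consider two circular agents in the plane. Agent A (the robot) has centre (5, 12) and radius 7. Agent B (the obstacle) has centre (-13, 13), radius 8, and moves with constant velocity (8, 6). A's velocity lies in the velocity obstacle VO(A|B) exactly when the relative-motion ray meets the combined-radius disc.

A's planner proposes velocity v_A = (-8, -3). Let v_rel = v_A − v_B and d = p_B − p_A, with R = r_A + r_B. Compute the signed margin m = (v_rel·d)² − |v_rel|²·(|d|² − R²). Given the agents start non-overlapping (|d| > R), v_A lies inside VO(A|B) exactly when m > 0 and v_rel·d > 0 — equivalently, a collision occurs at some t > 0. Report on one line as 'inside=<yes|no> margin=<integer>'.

d = (-18, 1),  |d|² = 325;  R = 7+8 = 15,  c = 325−15² = 100
v_rel = (-16, -9),  |v_rel|² = 337;  v_rel·d = (-16)·(-18) + (-9)·(1) = 279
337·t² − 558·t + 100 = 0  ⇒  m = 279² − 337·100 = 44141
m = 44141 > 0,  v_rel·d = 279 > 0  ⇒  inside

inside=yes margin=44141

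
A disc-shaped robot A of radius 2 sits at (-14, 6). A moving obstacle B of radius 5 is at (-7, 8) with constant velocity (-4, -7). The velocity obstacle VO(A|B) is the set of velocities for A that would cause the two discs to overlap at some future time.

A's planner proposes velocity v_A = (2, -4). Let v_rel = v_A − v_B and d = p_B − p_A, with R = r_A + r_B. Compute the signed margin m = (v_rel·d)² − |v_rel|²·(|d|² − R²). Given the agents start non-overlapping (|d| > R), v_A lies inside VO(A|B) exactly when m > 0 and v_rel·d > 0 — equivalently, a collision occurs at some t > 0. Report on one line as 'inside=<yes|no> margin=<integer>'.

d = (7, 2),  |d|² = 53;  R = 2+5 = 7,  c = 53−7² = 4
v_rel = (6, 3),  |v_rel|² = 45;  v_rel·d = (6)·(7) + (3)·(2) = 48
45·t² − 96·t + 4 = 0  ⇒  m = 48² − 45·4 = 2124
m = 2124 > 0,  v_rel·d = 48 > 0  ⇒  inside

inside=yes margin=2124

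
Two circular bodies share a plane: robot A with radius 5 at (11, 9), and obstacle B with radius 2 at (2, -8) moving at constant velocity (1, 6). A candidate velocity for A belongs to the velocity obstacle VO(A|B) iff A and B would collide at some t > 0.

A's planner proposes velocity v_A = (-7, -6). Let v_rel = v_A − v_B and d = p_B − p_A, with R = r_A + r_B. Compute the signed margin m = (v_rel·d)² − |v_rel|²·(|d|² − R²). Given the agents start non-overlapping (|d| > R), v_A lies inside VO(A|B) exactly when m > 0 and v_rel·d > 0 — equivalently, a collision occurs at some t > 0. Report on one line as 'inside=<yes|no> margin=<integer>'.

d = (-9, -17),  |d|² = 370;  R = 5+2 = 7,  c = 370−7² = 321
v_rel = (-8, -12),  |v_rel|² = 208;  v_rel·d = (-8)·(-9) + (-12)·(-17) = 276
208·t² − 552·t + 321 = 0  ⇒  m = 276² − 208·321 = 9408
m = 9408 > 0,  v_rel·d = 276 > 0  ⇒  inside

inside=yes margin=9408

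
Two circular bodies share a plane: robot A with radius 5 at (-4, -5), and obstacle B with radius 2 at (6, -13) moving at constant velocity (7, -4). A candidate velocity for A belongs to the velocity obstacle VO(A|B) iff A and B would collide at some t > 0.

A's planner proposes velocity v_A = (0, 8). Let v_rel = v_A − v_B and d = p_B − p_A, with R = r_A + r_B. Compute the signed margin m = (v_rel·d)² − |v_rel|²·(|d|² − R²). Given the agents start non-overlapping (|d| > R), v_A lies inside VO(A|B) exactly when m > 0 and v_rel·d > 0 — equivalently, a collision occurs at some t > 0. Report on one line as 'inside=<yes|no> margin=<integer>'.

d = (10, -8),  |d|² = 164;  R = 5+2 = 7,  c = 164−7² = 115
v_rel = (-7, 12),  |v_rel|² = 193;  v_rel·d = (-7)·(10) + (12)·(-8) = -166
193·t² + 332·t + 115 = 0  ⇒  m = (-166)² − 193·115 = 5361
m = 5361 > 0,  v_rel·d = -166 < 0  ⇒  outside

inside=no margin=5361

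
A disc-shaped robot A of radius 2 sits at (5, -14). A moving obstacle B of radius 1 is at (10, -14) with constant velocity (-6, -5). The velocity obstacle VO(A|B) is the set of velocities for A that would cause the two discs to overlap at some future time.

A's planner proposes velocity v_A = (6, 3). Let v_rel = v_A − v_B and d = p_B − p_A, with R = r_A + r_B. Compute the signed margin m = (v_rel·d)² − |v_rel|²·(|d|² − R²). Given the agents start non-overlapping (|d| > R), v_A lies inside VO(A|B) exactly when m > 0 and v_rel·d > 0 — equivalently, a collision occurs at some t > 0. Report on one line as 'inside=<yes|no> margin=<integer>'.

d = (5, 0),  |d|² = 25;  R = 2+1 = 3,  c = 25−3² = 16
v_rel = (12, 8),  |v_rel|² = 208;  v_rel·d = (12)·(5) + (8)·(0) = 60
208·t² − 120·t + 16 = 0  ⇒  m = 60² − 208·16 = 272
m = 272 > 0,  v_rel·d = 60 > 0  ⇒  inside

inside=yes margin=272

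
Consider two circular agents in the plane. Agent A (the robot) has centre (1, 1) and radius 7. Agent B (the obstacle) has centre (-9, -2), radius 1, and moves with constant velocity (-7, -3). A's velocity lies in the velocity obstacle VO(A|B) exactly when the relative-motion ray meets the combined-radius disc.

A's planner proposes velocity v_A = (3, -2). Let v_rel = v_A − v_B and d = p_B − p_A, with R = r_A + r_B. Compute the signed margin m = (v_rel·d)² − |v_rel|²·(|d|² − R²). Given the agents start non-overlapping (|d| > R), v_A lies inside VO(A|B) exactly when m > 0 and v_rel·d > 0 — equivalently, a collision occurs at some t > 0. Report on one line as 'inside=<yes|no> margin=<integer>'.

d = (-10, -3),  |d|² = 109;  R = 7+1 = 8,  c = 109−8² = 45
v_rel = (10, 1),  |v_rel|² = 101;  v_rel·d = (10)·(-10) + (1)·(-3) = -103
101·t² + 206·t + 45 = 0  ⇒  m = (-103)² − 101·45 = 6064
m = 6064 > 0,  v_rel·d = -103 < 0  ⇒  outside

inside=no margin=6064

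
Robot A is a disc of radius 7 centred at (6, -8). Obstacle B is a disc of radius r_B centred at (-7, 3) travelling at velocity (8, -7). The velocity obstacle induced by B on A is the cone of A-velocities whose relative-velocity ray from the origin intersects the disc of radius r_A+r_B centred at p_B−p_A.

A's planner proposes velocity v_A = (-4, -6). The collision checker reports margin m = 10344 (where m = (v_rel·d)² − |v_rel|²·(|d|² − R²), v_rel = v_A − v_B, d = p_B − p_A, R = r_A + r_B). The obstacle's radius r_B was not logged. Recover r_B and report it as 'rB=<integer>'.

m = 10344
d = (-13, 11);  v_rel = (-12, 1),  |v_rel|² = 145
v_rel×d = (-12)·(11) − (1)·(-13) = -119
since m = R²·145 − (-119)²:  R² = (14161 + 10344) / 145 = 169
R = √169 = 13  ⇒  r_B = 13 − 7 = 6

rB=6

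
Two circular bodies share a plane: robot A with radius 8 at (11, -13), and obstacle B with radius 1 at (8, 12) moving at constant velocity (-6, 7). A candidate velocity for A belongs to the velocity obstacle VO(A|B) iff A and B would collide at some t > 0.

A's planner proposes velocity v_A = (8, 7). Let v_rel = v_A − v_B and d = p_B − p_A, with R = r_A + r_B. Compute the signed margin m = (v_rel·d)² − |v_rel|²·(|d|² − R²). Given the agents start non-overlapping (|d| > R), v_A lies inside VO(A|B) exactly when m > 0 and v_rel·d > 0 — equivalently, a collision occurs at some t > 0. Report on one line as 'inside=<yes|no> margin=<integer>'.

d = (-3, 25),  |d|² = 634;  R = 8+1 = 9,  c = 634−9² = 553
v_rel = (14, 0),  |v_rel|² = 196;  v_rel·d = (14)·(-3) + (0)·(25) = -42
196·t² + 84·t + 553 = 0  ⇒  m = (-42)² − 196·553 = -106624
m = -106624 < 0,  v_rel·d = -42 < 0  ⇒  outside

inside=no margin=-106624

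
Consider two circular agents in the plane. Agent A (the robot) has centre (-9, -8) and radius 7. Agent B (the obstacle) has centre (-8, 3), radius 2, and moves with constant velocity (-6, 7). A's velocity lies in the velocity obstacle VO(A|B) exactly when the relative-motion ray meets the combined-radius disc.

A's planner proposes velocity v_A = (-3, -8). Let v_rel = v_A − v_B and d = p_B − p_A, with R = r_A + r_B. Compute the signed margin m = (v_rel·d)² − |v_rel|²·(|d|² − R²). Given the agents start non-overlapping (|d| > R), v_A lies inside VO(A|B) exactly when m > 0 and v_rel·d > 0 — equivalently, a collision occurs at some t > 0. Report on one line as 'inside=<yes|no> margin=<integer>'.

d = (1, 11),  |d|² = 122;  R = 7+2 = 9,  c = 122−9² = 41
v_rel = (3, -15),  |v_rel|² = 234;  v_rel·d = (3)·(1) + (-15)·(11) = -162
234·t² + 324·t + 41 = 0  ⇒  m = (-162)² − 234·41 = 16650
m = 16650 > 0,  v_rel·d = -162 < 0  ⇒  outside

inside=no margin=16650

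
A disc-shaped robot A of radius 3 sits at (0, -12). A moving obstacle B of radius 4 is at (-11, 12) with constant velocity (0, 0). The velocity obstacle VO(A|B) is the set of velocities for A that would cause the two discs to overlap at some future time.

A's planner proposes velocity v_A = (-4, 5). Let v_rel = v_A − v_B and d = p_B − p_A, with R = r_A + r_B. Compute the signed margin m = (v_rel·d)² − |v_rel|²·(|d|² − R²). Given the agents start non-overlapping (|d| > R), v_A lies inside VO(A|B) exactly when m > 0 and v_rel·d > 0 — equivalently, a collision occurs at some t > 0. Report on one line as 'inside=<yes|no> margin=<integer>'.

d = (-11, 24),  |d|² = 697;  R = 3+4 = 7,  c = 697−7² = 648
v_rel = (-4, 5),  |v_rel|² = 41;  v_rel·d = (-4)·(-11) + (5)·(24) = 164
41·t² − 328·t + 648 = 0  ⇒  m = 164² − 41·648 = 328
m = 328 > 0,  v_rel·d = 164 > 0  ⇒  inside

inside=yes margin=328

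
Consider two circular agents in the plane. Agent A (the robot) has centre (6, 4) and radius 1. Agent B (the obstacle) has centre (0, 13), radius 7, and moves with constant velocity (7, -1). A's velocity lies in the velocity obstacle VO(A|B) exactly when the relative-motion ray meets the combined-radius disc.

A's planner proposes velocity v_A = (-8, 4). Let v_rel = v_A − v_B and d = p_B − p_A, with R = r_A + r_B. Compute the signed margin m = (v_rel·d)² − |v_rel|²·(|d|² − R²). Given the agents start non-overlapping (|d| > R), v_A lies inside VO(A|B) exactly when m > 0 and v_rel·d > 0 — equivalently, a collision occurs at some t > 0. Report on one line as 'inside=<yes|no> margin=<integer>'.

d = (-6, 9),  |d|² = 117;  R = 1+7 = 8,  c = 117−8² = 53
v_rel = (-15, 5),  |v_rel|² = 250;  v_rel·d = (-15)·(-6) + (5)·(9) = 135
250·t² − 270·t + 53 = 0  ⇒  m = 135² − 250·53 = 4975
m = 4975 > 0,  v_rel·d = 135 > 0  ⇒  inside

inside=yes margin=4975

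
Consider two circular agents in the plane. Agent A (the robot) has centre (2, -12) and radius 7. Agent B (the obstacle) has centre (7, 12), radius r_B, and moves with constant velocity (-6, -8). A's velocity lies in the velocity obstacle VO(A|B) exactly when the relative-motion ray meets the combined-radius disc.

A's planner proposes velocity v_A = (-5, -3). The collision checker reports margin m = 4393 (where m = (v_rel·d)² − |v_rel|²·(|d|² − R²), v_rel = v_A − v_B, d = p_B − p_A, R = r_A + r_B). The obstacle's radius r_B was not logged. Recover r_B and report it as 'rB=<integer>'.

m = 4393
d = (5, 24);  v_rel = (1, 5),  |v_rel|² = 26
v_rel×d = (1)·(24) − (5)·(5) = -1
since m = R²·26 − (-1)²:  R² = (1 + 4393) / 26 = 169
R = √169 = 13  ⇒  r_B = 13 − 7 = 6

rB=6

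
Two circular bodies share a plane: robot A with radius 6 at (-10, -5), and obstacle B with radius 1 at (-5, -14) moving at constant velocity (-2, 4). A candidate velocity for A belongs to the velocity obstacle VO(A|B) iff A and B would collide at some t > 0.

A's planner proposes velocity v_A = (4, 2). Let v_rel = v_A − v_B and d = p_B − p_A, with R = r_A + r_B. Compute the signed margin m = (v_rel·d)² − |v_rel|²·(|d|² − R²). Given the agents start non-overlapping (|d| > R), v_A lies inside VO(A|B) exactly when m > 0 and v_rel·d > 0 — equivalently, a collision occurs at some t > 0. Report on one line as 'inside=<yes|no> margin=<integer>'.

d = (5, -9),  |d|² = 106;  R = 6+1 = 7,  c = 106−7² = 57
v_rel = (6, -2),  |v_rel|² = 40;  v_rel·d = (6)·(5) + (-2)·(-9) = 48
40·t² − 96·t + 57 = 0  ⇒  m = 48² − 40·57 = 24
m = 24 > 0,  v_rel·d = 48 > 0  ⇒  inside

inside=yes margin=24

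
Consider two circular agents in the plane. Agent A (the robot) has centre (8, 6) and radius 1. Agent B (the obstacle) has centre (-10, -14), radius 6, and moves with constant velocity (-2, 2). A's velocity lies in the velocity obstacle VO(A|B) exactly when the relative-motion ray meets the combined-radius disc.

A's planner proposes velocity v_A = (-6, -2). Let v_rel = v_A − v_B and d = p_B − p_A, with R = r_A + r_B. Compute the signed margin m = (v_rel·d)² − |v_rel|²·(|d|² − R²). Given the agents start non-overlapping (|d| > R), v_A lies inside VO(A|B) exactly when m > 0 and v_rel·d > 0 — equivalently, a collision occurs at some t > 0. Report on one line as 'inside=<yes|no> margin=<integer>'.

d = (-18, -20),  |d|² = 724;  R = 1+6 = 7,  c = 724−7² = 675
v_rel = (-4, -4),  |v_rel|² = 32;  v_rel·d = (-4)·(-18) + (-4)·(-20) = 152
32·t² − 304·t + 675 = 0  ⇒  m = 152² − 32·675 = 1504
m = 1504 > 0,  v_rel·d = 152 > 0  ⇒  inside

inside=yes margin=1504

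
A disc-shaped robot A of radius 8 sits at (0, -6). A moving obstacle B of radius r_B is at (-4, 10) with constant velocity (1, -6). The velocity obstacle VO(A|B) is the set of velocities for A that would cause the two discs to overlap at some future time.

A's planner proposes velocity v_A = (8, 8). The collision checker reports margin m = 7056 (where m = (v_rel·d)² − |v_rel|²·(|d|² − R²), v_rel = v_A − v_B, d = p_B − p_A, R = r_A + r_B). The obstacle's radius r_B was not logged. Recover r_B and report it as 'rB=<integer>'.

m = 7056
d = (-4, 16);  v_rel = (7, 14),  |v_rel|² = 245
v_rel×d = (7)·(16) − (14)·(-4) = 168
since m = R²·245 − 168²:  R² = (28224 + 7056) / 245 = 144
R = √144 = 12  ⇒  r_B = 12 − 8 = 4

rB=4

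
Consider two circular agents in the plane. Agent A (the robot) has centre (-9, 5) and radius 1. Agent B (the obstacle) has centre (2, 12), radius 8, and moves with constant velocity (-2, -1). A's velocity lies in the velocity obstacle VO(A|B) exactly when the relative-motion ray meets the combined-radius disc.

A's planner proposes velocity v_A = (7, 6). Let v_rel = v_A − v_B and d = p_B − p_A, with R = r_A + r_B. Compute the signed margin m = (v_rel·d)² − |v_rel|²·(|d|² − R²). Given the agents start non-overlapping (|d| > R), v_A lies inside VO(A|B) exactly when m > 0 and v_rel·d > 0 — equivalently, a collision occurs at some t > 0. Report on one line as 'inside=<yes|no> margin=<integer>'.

d = (11, 7),  |d|² = 170;  R = 1+8 = 9,  c = 170−9² = 89
v_rel = (9, 7),  |v_rel|² = 130;  v_rel·d = (9)·(11) + (7)·(7) = 148
130·t² − 296·t + 89 = 0  ⇒  m = 148² − 130·89 = 10334
m = 10334 > 0,  v_rel·d = 148 > 0  ⇒  inside

inside=yes margin=10334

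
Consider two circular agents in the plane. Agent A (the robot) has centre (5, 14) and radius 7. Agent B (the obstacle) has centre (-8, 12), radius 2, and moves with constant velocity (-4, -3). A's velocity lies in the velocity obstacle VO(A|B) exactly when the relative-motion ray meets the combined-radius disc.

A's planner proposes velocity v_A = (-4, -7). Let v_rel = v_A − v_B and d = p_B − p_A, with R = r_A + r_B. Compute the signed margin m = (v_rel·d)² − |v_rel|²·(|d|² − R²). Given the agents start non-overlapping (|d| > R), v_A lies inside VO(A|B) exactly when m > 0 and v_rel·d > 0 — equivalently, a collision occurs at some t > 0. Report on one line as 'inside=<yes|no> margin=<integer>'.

d = (-13, -2),  |d|² = 173;  R = 7+2 = 9,  c = 173−9² = 92
v_rel = (0, -4),  |v_rel|² = 16;  v_rel·d = (0)·(-13) + (-4)·(-2) = 8
16·t² − 16·t + 92 = 0  ⇒  m = 8² − 16·92 = -1408
m = -1408 < 0,  v_rel·d = 8 > 0  ⇒  outside

inside=no margin=-1408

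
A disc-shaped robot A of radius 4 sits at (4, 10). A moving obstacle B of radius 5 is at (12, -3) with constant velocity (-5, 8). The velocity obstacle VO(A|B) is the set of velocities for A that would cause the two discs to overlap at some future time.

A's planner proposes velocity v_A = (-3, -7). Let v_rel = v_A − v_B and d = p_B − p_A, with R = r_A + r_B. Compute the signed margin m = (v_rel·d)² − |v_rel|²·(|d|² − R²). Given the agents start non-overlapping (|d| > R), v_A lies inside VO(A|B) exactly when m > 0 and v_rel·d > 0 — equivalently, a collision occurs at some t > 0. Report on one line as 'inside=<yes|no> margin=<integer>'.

d = (8, -13),  |d|² = 233;  R = 4+5 = 9,  c = 233−9² = 152
v_rel = (2, -15),  |v_rel|² = 229;  v_rel·d = (2)·(8) + (-15)·(-13) = 211
229·t² − 422·t + 152 = 0  ⇒  m = 211² − 229·152 = 9713
m = 9713 > 0,  v_rel·d = 211 > 0  ⇒  inside

inside=yes margin=9713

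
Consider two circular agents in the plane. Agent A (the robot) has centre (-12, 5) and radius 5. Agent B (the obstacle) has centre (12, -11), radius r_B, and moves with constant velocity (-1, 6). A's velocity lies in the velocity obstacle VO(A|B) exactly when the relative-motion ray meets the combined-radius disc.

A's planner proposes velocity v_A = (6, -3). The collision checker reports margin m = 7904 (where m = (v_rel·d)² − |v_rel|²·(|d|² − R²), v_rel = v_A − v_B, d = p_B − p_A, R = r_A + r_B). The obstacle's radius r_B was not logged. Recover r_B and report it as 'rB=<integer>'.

m = 7904
d = (24, -16);  v_rel = (7, -9),  |v_rel|² = 130
v_rel×d = (7)·(-16) − (-9)·(24) = 104
since m = R²·130 − 104²:  R² = (10816 + 7904) / 130 = 144
R = √144 = 12  ⇒  r_B = 12 − 5 = 7

rB=7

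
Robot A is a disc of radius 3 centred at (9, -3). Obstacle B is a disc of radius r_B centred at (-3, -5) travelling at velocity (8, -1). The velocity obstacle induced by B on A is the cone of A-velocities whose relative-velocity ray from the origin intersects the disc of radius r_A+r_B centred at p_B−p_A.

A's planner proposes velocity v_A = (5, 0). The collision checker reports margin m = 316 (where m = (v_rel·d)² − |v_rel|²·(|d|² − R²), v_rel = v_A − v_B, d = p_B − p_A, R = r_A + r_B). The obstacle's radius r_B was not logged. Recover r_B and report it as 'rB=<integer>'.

m = 316
d = (-12, -2);  v_rel = (-3, 1),  |v_rel|² = 10
v_rel×d = (-3)·(-2) − (1)·(-12) = 18
since m = R²·10 − 18²:  R² = (324 + 316) / 10 = 64
R = √64 = 8  ⇒  r_B = 8 − 3 = 5

rB=5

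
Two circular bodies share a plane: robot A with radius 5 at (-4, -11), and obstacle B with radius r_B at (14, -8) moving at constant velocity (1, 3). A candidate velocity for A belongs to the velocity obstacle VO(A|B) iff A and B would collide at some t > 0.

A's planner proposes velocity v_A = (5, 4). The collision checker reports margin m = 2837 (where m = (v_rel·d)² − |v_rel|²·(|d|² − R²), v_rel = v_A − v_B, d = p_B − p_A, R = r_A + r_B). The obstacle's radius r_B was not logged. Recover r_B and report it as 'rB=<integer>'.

m = 2837
d = (18, 3);  v_rel = (4, 1),  |v_rel|² = 17
v_rel×d = (4)·(3) − (1)·(18) = -6
since m = R²·17 − (-6)²:  R² = (36 + 2837) / 17 = 169
R = √169 = 13  ⇒  r_B = 13 − 5 = 8

rB=8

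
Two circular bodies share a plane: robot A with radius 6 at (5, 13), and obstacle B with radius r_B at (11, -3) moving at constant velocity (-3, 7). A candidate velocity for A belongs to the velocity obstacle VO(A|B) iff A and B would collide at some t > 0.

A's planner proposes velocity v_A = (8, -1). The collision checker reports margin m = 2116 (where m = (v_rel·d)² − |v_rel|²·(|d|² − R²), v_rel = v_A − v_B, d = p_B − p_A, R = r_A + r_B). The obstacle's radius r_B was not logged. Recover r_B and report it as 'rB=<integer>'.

m = 2116
d = (6, -16);  v_rel = (11, -8),  |v_rel|² = 185
v_rel×d = (11)·(-16) − (-8)·(6) = -128
since m = R²·185 − (-128)²:  R² = (16384 + 2116) / 185 = 100
R = √100 = 10  ⇒  r_B = 10 − 6 = 4

rB=4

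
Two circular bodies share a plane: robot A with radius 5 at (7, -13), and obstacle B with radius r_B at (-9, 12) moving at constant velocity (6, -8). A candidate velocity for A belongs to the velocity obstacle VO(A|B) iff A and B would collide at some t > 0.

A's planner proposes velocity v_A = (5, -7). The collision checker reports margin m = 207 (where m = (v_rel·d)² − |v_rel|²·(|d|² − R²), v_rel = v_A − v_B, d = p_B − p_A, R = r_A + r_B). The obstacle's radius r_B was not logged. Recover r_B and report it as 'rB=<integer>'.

m = 207
d = (-16, 25);  v_rel = (-1, 1),  |v_rel|² = 2
v_rel×d = (-1)·(25) − (1)·(-16) = -9
since m = R²·2 − (-9)²:  R² = (81 + 207) / 2 = 144
R = √144 = 12  ⇒  r_B = 12 − 5 = 7

rB=7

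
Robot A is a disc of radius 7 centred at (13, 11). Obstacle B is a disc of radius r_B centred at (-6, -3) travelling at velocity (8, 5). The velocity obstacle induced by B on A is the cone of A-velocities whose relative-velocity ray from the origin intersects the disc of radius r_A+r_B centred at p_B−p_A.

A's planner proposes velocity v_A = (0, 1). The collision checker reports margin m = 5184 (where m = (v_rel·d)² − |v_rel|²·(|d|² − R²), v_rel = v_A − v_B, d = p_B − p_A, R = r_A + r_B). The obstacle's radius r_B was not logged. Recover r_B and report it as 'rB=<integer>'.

m = 5184
d = (-19, -14);  v_rel = (-8, -4),  |v_rel|² = 80
v_rel×d = (-8)·(-14) − (-4)·(-19) = 36
since m = R²·80 − 36²:  R² = (1296 + 5184) / 80 = 81
R = √81 = 9  ⇒  r_B = 9 − 7 = 2

rB=2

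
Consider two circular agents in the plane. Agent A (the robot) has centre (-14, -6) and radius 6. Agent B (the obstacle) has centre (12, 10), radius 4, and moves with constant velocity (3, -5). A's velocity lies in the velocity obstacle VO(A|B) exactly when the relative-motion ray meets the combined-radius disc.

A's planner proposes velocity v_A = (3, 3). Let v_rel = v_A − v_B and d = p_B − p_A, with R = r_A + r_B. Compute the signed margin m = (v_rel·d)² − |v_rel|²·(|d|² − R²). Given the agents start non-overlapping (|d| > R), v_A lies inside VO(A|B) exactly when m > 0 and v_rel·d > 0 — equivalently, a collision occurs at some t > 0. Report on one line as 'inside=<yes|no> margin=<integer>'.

d = (26, 16),  |d|² = 932;  R = 6+4 = 10,  c = 932−10² = 832
v_rel = (0, 8),  |v_rel|² = 64;  v_rel·d = (0)·(26) + (8)·(16) = 128
64·t² − 256·t + 832 = 0  ⇒  m = 128² − 64·832 = -36864
m = -36864 < 0,  v_rel·d = 128 > 0  ⇒  outside

inside=no margin=-36864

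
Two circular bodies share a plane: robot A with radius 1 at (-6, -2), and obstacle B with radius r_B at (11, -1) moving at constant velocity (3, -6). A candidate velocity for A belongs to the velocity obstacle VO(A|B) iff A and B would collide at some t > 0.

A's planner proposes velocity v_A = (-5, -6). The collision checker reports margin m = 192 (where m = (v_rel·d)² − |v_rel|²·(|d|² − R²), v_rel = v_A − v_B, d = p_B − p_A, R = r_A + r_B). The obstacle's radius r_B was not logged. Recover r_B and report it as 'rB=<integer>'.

m = 192
d = (17, 1);  v_rel = (-8, 0),  |v_rel|² = 64
v_rel×d = (-8)·(1) − (0)·(17) = -8
since m = R²·64 − (-8)²:  R² = (64 + 192) / 64 = 4
R = √4 = 2  ⇒  r_B = 2 − 1 = 1

rB=1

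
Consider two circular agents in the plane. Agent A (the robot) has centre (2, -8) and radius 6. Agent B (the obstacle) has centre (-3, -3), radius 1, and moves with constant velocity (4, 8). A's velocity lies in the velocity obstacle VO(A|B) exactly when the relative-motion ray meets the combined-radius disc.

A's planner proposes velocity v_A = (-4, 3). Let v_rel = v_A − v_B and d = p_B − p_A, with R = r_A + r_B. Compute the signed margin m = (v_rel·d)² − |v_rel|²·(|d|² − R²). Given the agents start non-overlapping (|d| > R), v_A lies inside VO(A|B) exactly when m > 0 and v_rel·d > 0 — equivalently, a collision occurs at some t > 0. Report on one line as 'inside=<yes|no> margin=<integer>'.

d = (-5, 5),  |d|² = 50;  R = 6+1 = 7,  c = 50−7² = 1
v_rel = (-8, -5),  |v_rel|² = 89;  v_rel·d = (-8)·(-5) + (-5)·(5) = 15
89·t² − 30·t + 1 = 0  ⇒  m = 15² − 89·1 = 136
m = 136 > 0,  v_rel·d = 15 > 0  ⇒  inside

inside=yes margin=136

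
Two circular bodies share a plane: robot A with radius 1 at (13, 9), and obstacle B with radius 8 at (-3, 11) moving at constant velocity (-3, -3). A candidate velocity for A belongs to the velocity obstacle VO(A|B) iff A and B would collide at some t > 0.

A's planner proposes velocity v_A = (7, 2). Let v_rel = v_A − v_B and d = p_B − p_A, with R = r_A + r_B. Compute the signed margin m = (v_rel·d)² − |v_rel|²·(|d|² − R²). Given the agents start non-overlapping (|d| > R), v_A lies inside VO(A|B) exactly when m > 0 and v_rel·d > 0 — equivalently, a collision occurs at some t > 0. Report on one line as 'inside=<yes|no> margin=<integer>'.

d = (-16, 2),  |d|² = 260;  R = 1+8 = 9,  c = 260−9² = 179
v_rel = (10, 5),  |v_rel|² = 125;  v_rel·d = (10)·(-16) + (5)·(2) = -150
125·t² + 300·t + 179 = 0  ⇒  m = (-150)² − 125·179 = 125
m = 125 > 0,  v_rel·d = -150 < 0  ⇒  outside

inside=no margin=125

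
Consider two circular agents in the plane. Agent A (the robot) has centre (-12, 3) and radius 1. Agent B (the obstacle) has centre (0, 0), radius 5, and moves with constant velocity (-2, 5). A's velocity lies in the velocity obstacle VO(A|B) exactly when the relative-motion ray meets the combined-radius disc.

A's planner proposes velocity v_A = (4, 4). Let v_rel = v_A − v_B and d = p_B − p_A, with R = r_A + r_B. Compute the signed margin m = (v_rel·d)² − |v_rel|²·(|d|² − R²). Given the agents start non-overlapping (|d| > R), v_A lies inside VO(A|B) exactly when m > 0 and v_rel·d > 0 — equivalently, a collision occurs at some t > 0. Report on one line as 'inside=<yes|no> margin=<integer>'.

d = (12, -3),  |d|² = 153;  R = 1+5 = 6,  c = 153−6² = 117
v_rel = (6, -1),  |v_rel|² = 37;  v_rel·d = (6)·(12) + (-1)·(-3) = 75
37·t² − 150·t + 117 = 0  ⇒  m = 75² − 37·117 = 1296
m = 1296 > 0,  v_rel·d = 75 > 0  ⇒  inside

inside=yes margin=1296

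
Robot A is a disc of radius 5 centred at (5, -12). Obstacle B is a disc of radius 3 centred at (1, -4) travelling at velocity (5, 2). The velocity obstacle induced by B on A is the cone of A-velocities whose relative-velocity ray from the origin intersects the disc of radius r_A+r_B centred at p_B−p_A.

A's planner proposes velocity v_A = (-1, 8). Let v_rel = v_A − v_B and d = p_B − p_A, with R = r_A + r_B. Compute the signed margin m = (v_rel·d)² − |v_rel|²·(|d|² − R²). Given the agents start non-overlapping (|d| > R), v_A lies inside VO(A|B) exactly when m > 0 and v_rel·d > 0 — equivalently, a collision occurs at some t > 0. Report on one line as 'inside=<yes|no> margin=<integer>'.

d = (-4, 8),  |d|² = 80;  R = 5+3 = 8,  c = 80−8² = 16
v_rel = (-6, 6),  |v_rel|² = 72;  v_rel·d = (-6)·(-4) + (6)·(8) = 72
72·t² − 144·t + 16 = 0  ⇒  m = 72² − 72·16 = 4032
m = 4032 > 0,  v_rel·d = 72 > 0  ⇒  inside

inside=yes margin=4032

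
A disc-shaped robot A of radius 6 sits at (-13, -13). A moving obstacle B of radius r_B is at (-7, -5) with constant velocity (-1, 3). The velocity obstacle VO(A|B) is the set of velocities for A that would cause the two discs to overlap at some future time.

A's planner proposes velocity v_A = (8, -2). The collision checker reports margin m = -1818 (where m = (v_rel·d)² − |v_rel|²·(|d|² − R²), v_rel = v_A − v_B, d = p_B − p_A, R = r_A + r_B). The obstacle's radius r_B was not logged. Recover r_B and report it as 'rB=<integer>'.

m = -1818
d = (6, 8);  v_rel = (9, -5),  |v_rel|² = 106
v_rel×d = (9)·(8) − (-5)·(6) = 102
since m = R²·106 − 102²:  R² = (10404 + -1818) / 106 = 81
R = √81 = 9  ⇒  r_B = 9 − 6 = 3

rB=3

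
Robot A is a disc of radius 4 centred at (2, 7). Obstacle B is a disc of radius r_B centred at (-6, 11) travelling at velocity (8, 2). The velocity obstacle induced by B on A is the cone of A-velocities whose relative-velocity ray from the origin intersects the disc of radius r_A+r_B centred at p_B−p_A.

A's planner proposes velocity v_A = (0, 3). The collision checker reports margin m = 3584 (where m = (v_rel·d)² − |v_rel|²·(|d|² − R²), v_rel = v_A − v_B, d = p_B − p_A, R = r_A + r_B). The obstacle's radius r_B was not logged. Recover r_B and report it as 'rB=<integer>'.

m = 3584
d = (-8, 4);  v_rel = (-8, 1),  |v_rel|² = 65
v_rel×d = (-8)·(4) − (1)·(-8) = -24
since m = R²·65 − (-24)²:  R² = (576 + 3584) / 65 = 64
R = √64 = 8  ⇒  r_B = 8 − 4 = 4

rB=4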